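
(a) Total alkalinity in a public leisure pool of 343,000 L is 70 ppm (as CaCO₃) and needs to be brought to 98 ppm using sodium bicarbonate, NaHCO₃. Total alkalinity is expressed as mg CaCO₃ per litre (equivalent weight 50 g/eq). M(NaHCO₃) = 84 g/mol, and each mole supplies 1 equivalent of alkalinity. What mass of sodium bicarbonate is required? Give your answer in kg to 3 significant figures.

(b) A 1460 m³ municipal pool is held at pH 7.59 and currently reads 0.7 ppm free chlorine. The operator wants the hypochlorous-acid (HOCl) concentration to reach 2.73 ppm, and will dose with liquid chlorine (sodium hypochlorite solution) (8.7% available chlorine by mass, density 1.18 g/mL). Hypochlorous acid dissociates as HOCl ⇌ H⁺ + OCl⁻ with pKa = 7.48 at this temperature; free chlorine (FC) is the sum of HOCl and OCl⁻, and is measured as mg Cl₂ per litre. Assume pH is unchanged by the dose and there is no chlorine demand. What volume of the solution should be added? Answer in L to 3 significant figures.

(a) Alkalinity to add: (98 − 70) = 28 mg/L as CaCO₃ × 343,000 L = 9604 g as CaCO₃.
(a) Equivalents: 9604 g ÷ 50 g/eq = 192.1 eq.
(a) NaHCO₃ supplies 1 eq per mole → 192.1 mol.
(a) Mass: 192.1 mol × 84 g/mol = 16,130 g.

(b) Volume: 1460 m³ = 1,460,000 L.
(b) [OCl⁻]/[HOCl] = 10^(pH − pKa) = 10^(7.59 − 7.48) = 1.288; fraction as HOCl = 1/(1 + 1.288) = 0.437.
(b) Free chlorine required for 2.73 ppm HOCl: 2.73 / 0.437 = 6.247 ppm.
(b) FC to add: 6.247 − 0.7 = 5.547 mg/L as Cl₂.
(b) Cl₂ equivalent: 5.547 mg/L × 1,460,000 L = 8099 g.
(b) Product at 8.7% available Cl: 8099 / 0.087 = 93,090 g.
(b) Volume: 93,090 g ÷ 1.18 g/mL = 78,890 mL.

(a) 16.1 kg; (b) 78.9 L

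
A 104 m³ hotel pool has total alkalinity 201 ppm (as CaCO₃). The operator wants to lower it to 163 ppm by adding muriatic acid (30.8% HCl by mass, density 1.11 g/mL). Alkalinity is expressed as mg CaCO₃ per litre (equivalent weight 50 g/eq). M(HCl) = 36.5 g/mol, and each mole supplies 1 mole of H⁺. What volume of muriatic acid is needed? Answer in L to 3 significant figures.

Volume: 104 m³ = 104,000 L.
Alkalinity to neutralize: (201 − 163) = 38 mg/L as CaCO₃ × 104,000 L = 3952 g as CaCO₃.
Equivalents of H⁺ required: 3952 ÷ 50 g/eq = 79.04 eq = 79.04 mol HCl.
Mass of HCl: 79.04 × 36.5 = 2885 g.
Mass of 30.8% solution: 2885 / 0.308 = 9367 g.
Volume: 9367 g ÷ 1.11 g/mL = 8439 mL.

8.44 L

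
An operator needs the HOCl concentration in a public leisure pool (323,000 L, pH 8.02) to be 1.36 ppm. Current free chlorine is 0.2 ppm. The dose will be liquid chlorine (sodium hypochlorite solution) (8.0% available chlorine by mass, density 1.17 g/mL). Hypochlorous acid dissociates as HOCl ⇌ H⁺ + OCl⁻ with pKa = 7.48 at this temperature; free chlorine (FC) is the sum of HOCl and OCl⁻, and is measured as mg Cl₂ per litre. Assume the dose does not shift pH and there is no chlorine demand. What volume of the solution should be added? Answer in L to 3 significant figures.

20.3 L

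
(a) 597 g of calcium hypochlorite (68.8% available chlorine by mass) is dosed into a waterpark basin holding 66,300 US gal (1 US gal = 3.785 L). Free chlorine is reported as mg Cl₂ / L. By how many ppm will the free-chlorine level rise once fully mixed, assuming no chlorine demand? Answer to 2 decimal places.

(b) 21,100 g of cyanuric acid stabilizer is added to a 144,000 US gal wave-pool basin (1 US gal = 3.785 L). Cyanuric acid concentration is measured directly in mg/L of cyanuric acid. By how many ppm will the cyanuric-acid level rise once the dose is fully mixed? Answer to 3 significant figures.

(a) 1.64 ppm; (b) 38.7 ppm

(a) Volume: 66,300 US gal × 3.785 L/gal = 250,946 L.
(a) Available chlorine delivered: 597 g × 0.688 = 410.7 g as Cl₂.
(a) Concentration rise: 410.7 g / 250,946 L = 1.637 mg/L = 1.64 ppm.

(b) Volume: 144,000 US gal × 3.785 L/gal = 545,040 L.
(b) Rise: 21,100 g / 545,040 L × 1000 = 38.71 mg/L.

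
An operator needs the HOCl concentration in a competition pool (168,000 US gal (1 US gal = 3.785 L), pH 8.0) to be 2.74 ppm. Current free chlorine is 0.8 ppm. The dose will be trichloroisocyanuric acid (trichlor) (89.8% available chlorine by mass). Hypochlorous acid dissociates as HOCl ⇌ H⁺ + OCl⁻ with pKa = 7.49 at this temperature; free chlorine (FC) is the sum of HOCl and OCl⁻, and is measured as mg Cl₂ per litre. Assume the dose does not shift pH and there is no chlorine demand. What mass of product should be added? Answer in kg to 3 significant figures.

7.65 kg

Volume: 168,000 US gal × 3.785 L/gal = 635,880 L.
[OCl⁻]/[HOCl] = 10^(pH − pKa) = 10^(8.0 − 7.49) = 3.236; fraction as HOCl = 1/(1 + 3.236) = 0.2361.
Free chlorine required for 2.74 ppm HOCl: 2.74 / 0.2361 = 11.61 ppm.
FC to add: 11.61 − 0.8 = 10.81 mg/L as Cl₂.
Cl₂ equivalent: 10.81 mg/L × 635,880 L = 6872 g.
Product at 89.8% available Cl: 6872 / 0.898 = 7652 g.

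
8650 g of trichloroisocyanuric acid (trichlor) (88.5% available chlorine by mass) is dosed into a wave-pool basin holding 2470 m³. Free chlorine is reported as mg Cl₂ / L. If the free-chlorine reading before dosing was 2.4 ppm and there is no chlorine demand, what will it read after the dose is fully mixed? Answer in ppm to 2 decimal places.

5.50 ppm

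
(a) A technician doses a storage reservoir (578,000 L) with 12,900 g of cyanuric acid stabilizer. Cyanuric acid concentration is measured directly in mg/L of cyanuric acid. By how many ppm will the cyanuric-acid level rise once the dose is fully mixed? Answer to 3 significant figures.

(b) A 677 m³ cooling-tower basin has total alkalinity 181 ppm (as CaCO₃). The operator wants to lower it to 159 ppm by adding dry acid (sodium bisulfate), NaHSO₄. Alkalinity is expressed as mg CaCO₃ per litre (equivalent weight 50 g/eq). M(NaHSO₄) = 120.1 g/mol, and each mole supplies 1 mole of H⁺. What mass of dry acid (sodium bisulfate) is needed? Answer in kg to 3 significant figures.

(a) Rise: 12,900 g / 578,000 L × 1000 = 22.32 mg/L.

(b) Volume: 677 m³ = 677,000 L.
(b) Alkalinity to neutralize: (181 − 159) = 22 mg/L as CaCO₃ × 677,000 L = 14,890 g as CaCO₃.
(b) Equivalents of H⁺ required: 14,890 ÷ 50 g/eq = 297.9 eq = 297.9 mol NaHSO₄.
(b) Mass of NaHSO₄: 297.9 × 120.1 = 35,780 g.

(a) 22.3 ppm; (b) 35.8 kg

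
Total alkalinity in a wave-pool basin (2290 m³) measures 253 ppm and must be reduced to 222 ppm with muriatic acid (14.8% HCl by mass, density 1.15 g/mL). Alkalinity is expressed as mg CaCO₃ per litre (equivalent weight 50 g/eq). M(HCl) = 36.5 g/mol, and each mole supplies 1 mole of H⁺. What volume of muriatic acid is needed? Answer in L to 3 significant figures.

304 L

Volume: 2290 m³ = 2,290,000 L.
Alkalinity to neutralize: (253 − 222) = 31 mg/L as CaCO₃ × 2,290,000 L = 70,990 g as CaCO₃.
Equivalents of H⁺ required: 70,990 ÷ 50 g/eq = 1420 eq = 1420 mol HCl.
Mass of HCl: 1420 × 36.5 = 51,820 g.
Mass of 14.8% solution: 51,820 / 0.148 = 350,200 g.
Volume: 350,200 g ÷ 1.15 g/mL = 304,500 mL.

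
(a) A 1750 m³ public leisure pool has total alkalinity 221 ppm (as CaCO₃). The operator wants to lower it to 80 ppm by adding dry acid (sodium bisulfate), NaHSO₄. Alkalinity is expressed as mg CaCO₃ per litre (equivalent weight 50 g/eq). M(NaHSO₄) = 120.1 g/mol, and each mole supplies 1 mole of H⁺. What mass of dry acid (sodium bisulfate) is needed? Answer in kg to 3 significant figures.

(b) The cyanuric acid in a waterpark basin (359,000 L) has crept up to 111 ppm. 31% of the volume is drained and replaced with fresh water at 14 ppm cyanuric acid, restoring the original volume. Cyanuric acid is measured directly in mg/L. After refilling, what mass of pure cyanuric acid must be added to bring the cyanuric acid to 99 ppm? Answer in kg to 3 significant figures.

(a) 593 kg; (b) 6.49 kg

(a) Volume: 1750 m³ = 1,750,000 L.
(a) Alkalinity to neutralize: (221 − 80) = 141 mg/L as CaCO₃ × 1,750,000 L = 246,800 g as CaCO₃.
(a) Equivalents of H⁺ required: 246,800 ÷ 50 g/eq = 4935 eq = 4935 mol NaHSO₄.
(a) Mass of NaHSO₄: 4935 × 120.1 = 592,700 g.

(b) After draining 31% and refilling: 111 × 0.69 + 14 × 0.31 = 80.93 ppm.
(b) Deficit to target: 99 − 80.93 = 18.07 mg/L.
(b) Mass: 18.07 mg/L × 359,000 L = 6487 g cyanuric acid.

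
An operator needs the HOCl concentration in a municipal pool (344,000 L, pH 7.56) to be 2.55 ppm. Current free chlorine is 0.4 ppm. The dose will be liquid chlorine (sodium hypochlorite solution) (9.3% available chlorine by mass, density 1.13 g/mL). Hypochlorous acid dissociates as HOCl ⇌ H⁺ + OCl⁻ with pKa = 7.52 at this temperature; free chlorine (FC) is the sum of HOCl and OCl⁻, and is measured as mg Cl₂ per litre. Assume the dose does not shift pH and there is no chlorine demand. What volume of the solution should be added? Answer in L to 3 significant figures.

16.2 L

[OCl⁻]/[HOCl] = 10^(pH − pKa) = 10^(7.56 − 7.52) = 1.096; fraction as HOCl = 1/(1 + 1.096) = 0.477.
Free chlorine required for 2.55 ppm HOCl: 2.55 / 0.477 = 5.346 ppm.
FC to add: 5.346 − 0.4 = 4.946 mg/L as Cl₂.
Cl₂ equivalent: 4.946 mg/L × 344,000 L = 1701 g.
Product at 9.3% available Cl: 1701 / 0.093 = 18,290 g.
Volume: 18,290 g ÷ 1.13 g/mL = 16,190 mL.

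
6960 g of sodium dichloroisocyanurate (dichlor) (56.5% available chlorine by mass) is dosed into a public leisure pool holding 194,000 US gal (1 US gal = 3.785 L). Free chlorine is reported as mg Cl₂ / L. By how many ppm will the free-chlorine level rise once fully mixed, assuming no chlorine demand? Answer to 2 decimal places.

Volume: 194,000 US gal × 3.785 L/gal = 734,290 L.
Available chlorine delivered: 6960 g × 0.565 = 3932 g as Cl₂.
Concentration rise: 3932 g / 734,290 L = 5.355 mg/L = 5.36 ppm.

5.36 ppm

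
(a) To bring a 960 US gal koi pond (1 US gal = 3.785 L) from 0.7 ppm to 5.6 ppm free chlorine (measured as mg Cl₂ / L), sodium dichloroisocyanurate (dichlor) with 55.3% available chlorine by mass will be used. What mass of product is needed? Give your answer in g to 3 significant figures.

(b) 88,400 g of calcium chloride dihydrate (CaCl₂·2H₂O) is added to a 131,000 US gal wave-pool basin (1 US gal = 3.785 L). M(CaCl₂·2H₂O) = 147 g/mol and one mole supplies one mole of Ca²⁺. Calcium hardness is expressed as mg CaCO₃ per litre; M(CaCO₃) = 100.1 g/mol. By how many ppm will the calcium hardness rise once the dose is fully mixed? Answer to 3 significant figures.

(a) Volume: 960 US gal × 3.785 L/gal = 3,634 L.
(a) Chlorine deficit: 5.6 − 0.7 = 4.9 ppm = 4.9 mg/L as Cl₂.
(a) Cl₂ equivalent needed: 4.9 mg/L × 3,634 L = 17,800 mg = 17.8 g.
(a) Product at 55.3% available chlorine: 17.8 / 0.553 = 32.2 g.

(b) Volume: 131,000 US gal × 3.785 L/gal = 495,835 L.
(b) Moles of Ca²⁺: 88,400 g ÷ 147 g/mol = 601.4 mol.
(b) As CaCO₃: 601.4 mol × 100.1 g/mol = 60,200 g.
(b) Rise: 60,200 g / 495,835 L × 1000 = 121.4 mg/L.

(a) 32.2 g; (b) 121 ppm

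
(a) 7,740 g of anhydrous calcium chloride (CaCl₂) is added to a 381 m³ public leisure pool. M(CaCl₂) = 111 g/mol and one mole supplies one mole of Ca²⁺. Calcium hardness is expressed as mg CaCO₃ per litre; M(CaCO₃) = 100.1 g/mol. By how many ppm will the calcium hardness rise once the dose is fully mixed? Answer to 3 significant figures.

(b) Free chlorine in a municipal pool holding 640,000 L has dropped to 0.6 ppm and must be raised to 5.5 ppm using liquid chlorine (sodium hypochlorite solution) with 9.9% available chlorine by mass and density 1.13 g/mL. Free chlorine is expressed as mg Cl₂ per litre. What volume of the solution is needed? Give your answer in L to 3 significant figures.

(a) 18.3 ppm; (b) 28.0 L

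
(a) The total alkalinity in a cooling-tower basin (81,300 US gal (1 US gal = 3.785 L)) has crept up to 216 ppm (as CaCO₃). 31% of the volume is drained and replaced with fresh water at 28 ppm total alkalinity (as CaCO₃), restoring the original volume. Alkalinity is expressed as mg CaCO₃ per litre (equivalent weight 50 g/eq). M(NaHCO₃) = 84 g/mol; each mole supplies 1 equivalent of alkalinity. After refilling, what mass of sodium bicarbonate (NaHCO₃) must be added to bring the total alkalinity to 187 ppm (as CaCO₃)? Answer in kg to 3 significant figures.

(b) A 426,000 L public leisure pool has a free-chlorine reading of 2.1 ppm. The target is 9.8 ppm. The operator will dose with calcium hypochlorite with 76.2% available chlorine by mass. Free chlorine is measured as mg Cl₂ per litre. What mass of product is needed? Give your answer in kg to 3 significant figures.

(a) 15.1 kg; (b) 4.30 kg

(a) Volume: 81,300 US gal × 3.785 L/gal = 307,720 L.
(a) After draining 31% and refilling: 216 × 0.69 + 28 × 0.31 = 157.72 ppm.
(a) Deficit to target: 187 − 157.72 = 29.28 mg/L.
(a) As CaCO₃: 29.28 mg/L × 307,720 L = 9010 g; ÷ 50 g/eq ÷ 1 = 180.2 mol NaHCO₃.
(a) Mass: 180.2 × 84 = 15,140 g.

(b) Chlorine deficit: 9.8 − 2.1 = 7.7 ppm = 7.7 mg/L as Cl₂.
(b) Cl₂ equivalent needed: 7.7 mg/L × 426,000 L = 3,280,000 mg = 3280 g.
(b) Product at 76.2% available chlorine: 3280 / 0.762 = 4305 g.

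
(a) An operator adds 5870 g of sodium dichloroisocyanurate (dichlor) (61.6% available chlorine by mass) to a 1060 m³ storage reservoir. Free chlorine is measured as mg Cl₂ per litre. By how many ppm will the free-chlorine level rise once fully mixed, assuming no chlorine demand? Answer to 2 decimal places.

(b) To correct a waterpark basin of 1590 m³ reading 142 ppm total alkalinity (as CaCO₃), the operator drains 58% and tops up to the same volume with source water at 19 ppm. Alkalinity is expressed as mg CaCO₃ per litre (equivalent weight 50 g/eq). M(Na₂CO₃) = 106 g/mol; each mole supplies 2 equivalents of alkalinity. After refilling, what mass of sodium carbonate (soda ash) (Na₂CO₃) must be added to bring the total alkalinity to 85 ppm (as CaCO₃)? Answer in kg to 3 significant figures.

(a) 3.41 ppm; (b) 24.2 kg

(a) Volume: 1060 m³ = 1,060,000 L.
(a) Available chlorine delivered: 5870 g × 0.616 = 3616 g as Cl₂.
(a) Concentration rise: 3616 g / 1,060,000 L = 3.411 mg/L = 3.41 ppm.

(b) Volume: 1590 m³ = 1,590,000 L.
(b) After draining 58% and refilling: 142 × 0.42 + 19 × 0.58 = 70.66 ppm.
(b) Deficit to target: 85 − 70.66 = 14.34 mg/L.
(b) As CaCO₃: 14.34 mg/L × 1,590,000 L = 22,800 g; ÷ 50 g/eq ÷ 2 = 228 mol Na₂CO₃.
(b) Mass: 228 × 106 = 24,170 g.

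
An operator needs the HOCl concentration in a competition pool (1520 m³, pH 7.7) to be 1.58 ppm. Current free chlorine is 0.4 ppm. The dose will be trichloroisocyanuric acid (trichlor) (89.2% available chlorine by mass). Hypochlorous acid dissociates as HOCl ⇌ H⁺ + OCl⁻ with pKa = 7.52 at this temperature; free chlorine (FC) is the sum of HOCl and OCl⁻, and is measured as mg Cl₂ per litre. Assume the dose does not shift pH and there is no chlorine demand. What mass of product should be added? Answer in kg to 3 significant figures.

6.09 kg

Volume: 1520 m³ = 1,520,000 L.
[OCl⁻]/[HOCl] = 10^(pH − pKa) = 10^(7.7 − 7.52) = 1.514; fraction as HOCl = 1/(1 + 1.514) = 0.3978.
Free chlorine required for 1.58 ppm HOCl: 1.58 / 0.3978 = 3.971 ppm.
FC to add: 3.971 − 0.4 = 3.571 mg/L as Cl₂.
Cl₂ equivalent: 3.571 mg/L × 1,520,000 L = 5429 g.
Product at 89.2% available Cl: 5429 / 0.892 = 6086 g.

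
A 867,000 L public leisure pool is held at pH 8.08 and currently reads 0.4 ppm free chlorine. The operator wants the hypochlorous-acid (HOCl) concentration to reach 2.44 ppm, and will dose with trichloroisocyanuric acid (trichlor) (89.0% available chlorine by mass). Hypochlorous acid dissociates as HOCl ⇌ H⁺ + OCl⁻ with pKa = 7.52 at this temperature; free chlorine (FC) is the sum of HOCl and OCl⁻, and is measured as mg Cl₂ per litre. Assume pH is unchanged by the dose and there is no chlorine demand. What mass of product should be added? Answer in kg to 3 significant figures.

[OCl⁻]/[HOCl] = 10^(pH − pKa) = 10^(8.08 − 7.52) = 3.631; fraction as HOCl = 1/(1 + 3.631) = 0.2159.
Free chlorine required for 2.44 ppm HOCl: 2.44 / 0.2159 = 11.3 ppm.
FC to add: 11.3 − 0.4 = 10.9 mg/L as Cl₂.
Cl₂ equivalent: 10.9 mg/L × 867,000 L = 9450 g.
Product at 89.0% available Cl: 9450 / 0.89 = 10,620 g.

10.6 kg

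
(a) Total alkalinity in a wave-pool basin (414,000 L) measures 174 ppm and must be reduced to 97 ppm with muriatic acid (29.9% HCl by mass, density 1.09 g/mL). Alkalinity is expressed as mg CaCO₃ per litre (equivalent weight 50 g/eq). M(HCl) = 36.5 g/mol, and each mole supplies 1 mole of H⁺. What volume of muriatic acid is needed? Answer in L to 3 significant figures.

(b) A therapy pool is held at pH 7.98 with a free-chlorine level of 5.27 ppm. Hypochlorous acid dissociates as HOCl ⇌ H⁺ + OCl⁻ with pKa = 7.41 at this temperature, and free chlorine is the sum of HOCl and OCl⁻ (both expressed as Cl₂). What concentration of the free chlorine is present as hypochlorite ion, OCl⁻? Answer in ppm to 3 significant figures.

(a) 71.4 L; (b) 4.15 ppm

(a) Alkalinity to neutralize: (174 − 97) = 77 mg/L as CaCO₃ × 414,000 L = 31,880 g as CaCO₃.
(a) Equivalents of H⁺ required: 31,880 ÷ 50 g/eq = 637.6 eq = 637.6 mol HCl.
(a) Mass of HCl: 637.6 × 36.5 = 23,270 g.
(a) Mass of 29.9% solution: 23,270 / 0.299 = 77,830 g.
(a) Volume: 77,830 g ÷ 1.09 g/mL = 71,400 mL.

(b) [OCl⁻]/[HOCl] = 10^(pH − pKa) = 10^(7.98 − 7.41) = 10^0.57 = 3.715.
(b) Fraction as HOCl = 1 / (1 + 3.715) = 0.2121.
(b) OCl⁻ = (1 − 0.2121) × 5.27 ppm = 4.152 ppm.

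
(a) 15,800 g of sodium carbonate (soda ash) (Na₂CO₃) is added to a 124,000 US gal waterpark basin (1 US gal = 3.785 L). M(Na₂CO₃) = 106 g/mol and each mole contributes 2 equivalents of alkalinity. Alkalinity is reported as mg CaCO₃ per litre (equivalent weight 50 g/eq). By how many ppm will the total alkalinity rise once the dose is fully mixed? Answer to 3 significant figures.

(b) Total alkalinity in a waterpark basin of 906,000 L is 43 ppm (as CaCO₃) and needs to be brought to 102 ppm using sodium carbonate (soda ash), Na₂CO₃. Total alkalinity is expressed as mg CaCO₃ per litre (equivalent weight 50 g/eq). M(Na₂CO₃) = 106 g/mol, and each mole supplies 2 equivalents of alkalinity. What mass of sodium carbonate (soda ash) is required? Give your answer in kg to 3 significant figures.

(a) 31.8 ppm; (b) 56.7 kg

(a) Volume: 124,000 US gal × 3.785 L/gal = 469,340 L.
(a) Moles of Na₂CO₃: 15,800 g ÷ 106 g/mol = 149.1 mol → 298.1 eq of alkalinity.
(a) As CaCO₃: 298.1 eq × 50 g/eq = 14,910 g.
(a) Rise: 14,910 g / 469,340 L × 1000 = 31.76 mg/L.

(b) Alkalinity to add: (102 − 43) = 59 mg/L as CaCO₃ × 906,000 L = 53,450 g as CaCO₃.
(b) Equivalents: 53,450 g ÷ 50 g/eq = 1069 eq.
(b) Each mole of Na₂CO₃ supplies 2 eq, so 1069 / 2 = 534.5 mol.
(b) Mass: 534.5 mol × 106 g/mol = 56,660 g.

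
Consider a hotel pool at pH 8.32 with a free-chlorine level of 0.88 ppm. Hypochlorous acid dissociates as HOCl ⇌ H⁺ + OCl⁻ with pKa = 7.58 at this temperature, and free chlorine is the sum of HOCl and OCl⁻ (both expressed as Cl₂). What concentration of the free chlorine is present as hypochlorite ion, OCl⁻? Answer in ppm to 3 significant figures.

[OCl⁻]/[HOCl] = 10^(pH − pKa) = 10^(8.32 − 7.58) = 10^0.74 = 5.495.
Fraction as HOCl = 1 / (1 + 5.495) = 0.154.
OCl⁻ = (1 − 0.154) × 0.88 ppm = 0.7445 ppm.

0.745 ppm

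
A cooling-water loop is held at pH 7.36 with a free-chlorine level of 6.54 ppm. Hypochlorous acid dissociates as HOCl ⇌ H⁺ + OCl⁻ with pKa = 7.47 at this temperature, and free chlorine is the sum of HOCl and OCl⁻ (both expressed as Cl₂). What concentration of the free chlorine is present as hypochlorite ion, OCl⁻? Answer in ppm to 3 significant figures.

[OCl⁻]/[HOCl] = 10^(pH − pKa) = 10^(7.36 − 7.47) = 10^-0.11 = 0.7762.
Fraction as HOCl = 1 / (1 + 0.7762) = 0.563.
OCl⁻ = (1 − 0.563) × 6.54 ppm = 2.858 ppm.

2.86 ppm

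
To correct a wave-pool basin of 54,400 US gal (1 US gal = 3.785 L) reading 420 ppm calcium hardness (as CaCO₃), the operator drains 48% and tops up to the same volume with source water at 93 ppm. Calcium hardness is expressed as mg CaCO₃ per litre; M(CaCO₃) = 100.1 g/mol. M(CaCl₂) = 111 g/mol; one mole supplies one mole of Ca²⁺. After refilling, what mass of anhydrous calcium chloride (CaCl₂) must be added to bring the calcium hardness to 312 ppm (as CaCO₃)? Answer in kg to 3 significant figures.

11.2 kg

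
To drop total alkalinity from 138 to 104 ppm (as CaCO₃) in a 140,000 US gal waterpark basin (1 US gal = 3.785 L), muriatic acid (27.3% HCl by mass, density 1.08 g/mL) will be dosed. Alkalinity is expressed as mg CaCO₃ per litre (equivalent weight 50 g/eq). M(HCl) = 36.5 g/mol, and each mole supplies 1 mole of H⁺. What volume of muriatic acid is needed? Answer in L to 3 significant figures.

Volume: 140,000 US gal × 3.785 L/gal = 529,900 L.
Alkalinity to neutralize: (138 − 104) = 34 mg/L as CaCO₃ × 529,900 L = 18,020 g as CaCO₃.
Equivalents of H⁺ required: 18,020 ÷ 50 g/eq = 360.3 eq = 360.3 mol HCl.
Mass of HCl: 360.3 × 36.5 = 13,150 g.
Mass of 27.3% solution: 13,150 / 0.273 = 48,180 g.
Volume: 48,180 g ÷ 1.08 g/mL = 44,610 mL.

44.6 L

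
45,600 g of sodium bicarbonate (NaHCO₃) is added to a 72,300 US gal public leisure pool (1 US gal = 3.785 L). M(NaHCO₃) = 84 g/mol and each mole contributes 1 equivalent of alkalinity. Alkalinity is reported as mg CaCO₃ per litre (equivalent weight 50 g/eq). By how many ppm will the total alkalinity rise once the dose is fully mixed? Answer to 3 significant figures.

99.2 ppm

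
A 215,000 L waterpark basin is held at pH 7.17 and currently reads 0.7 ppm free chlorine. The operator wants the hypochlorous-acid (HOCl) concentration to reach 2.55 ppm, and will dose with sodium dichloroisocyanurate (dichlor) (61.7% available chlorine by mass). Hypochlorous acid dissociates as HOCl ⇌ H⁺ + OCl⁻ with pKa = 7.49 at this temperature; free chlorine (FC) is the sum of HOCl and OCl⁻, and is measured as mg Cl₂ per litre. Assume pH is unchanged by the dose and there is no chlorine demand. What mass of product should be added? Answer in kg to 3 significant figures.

1.07 kg

[OCl⁻]/[HOCl] = 10^(pH − pKa) = 10^(7.17 − 7.49) = 0.4786; fraction as HOCl = 1/(1 + 0.4786) = 0.6763.
Free chlorine required for 2.55 ppm HOCl: 2.55 / 0.6763 = 3.771 ppm.
FC to add: 3.771 − 0.7 = 3.071 mg/L as Cl₂.
Cl₂ equivalent: 3.071 mg/L × 215,000 L = 660.2 g.
Product at 61.7% available Cl: 660.2 / 0.617 = 1070 g.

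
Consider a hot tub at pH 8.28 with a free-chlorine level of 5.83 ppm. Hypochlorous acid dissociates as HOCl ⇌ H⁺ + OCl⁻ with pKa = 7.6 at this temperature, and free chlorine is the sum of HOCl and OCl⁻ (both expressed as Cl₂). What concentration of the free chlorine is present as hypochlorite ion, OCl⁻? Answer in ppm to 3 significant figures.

4.82 ppm

[OCl⁻]/[HOCl] = 10^(pH − pKa) = 10^(8.28 − 7.6) = 10^0.68 = 4.786.
Fraction as HOCl = 1 / (1 + 4.786) = 0.1728.
OCl⁻ = (1 − 0.1728) × 5.83 ppm = 4.822 ppm.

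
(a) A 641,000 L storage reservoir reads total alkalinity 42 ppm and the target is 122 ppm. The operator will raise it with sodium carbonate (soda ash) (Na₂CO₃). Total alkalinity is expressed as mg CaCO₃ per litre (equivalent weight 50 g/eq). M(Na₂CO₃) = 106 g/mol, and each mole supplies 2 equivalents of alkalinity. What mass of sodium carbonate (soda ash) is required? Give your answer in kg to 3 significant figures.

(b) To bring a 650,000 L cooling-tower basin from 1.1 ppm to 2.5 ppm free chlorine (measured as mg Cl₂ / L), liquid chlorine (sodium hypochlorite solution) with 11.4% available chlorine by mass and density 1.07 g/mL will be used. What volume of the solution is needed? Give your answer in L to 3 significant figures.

(a) 54.4 kg; (b) 7.46 L

(a) Alkalinity to add: (122 − 42) = 80 mg/L as CaCO₃ × 641,000 L = 51,280 g as CaCO₃.
(a) Equivalents: 51,280 g ÷ 50 g/eq = 1026 eq.
(a) Each mole of Na₂CO₃ supplies 2 eq, so 1026 / 2 = 512.8 mol.
(a) Mass: 512.8 mol × 106 g/mol = 54,360 g.

(b) Chlorine deficit: 2.5 − 1.1 = 1.4 ppm = 1.4 mg/L as Cl₂.
(b) Cl₂ equivalent needed: 1.4 mg/L × 650,000 L = 910,000 mg = 910 g.
(b) Product at 11.4% available chlorine: 910 / 0.114 = 7982 g.
(b) Volume at density 1.07 g/mL: 7982 g ÷ 1.07 g/mL = 7460 mL.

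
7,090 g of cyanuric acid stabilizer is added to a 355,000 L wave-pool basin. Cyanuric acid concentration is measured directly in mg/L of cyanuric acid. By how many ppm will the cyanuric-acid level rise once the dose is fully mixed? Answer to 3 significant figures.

20.0 ppm

Rise: 7,090 g / 355,000 L × 1000 = 19.97 mg/L.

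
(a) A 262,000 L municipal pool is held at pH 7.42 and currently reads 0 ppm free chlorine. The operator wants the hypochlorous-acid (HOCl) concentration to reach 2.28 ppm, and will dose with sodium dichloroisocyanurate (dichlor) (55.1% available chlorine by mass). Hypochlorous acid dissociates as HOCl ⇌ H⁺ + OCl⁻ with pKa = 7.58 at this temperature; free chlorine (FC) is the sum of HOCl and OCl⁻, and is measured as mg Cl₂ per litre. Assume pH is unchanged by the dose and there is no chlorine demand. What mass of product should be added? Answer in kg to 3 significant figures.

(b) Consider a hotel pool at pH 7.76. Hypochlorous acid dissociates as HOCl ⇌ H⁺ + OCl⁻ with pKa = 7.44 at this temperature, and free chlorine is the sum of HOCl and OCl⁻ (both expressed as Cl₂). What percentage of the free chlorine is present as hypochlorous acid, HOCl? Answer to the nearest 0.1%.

(a) 1.83 kg; (b) 32.4%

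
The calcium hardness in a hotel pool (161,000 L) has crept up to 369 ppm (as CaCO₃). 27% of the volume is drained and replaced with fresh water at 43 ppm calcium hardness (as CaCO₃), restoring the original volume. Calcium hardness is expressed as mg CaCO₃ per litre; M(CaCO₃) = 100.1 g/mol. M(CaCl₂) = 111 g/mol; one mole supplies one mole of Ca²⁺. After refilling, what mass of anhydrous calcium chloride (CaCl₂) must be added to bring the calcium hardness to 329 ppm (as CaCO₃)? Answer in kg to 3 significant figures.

8.57 kg

After draining 27% and refilling: 369 × 0.73 + 43 × 0.27 = 280.98 ppm.
Deficit to target: 329 − 280.98 = 48.02 mg/L.
As CaCO₃: 48.02 mg/L × 161,000 L = 7731 g; ÷ 100.1 = 77.23 mol Ca²⁺.
Mass: 77.23 × 111 = 8573 g.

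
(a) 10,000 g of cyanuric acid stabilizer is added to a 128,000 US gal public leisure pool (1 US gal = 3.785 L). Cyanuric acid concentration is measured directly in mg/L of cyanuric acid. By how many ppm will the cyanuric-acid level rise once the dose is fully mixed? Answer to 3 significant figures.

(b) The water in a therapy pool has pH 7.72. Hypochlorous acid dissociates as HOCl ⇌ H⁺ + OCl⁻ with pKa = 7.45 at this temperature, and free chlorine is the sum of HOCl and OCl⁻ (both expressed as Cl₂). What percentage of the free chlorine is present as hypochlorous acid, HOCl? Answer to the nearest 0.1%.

(a) Volume: 128,000 US gal × 3.785 L/gal = 484,480 L.
(a) Rise: 10,000 g / 484,480 L × 1000 = 20.64 mg/L.

(b) [OCl⁻]/[HOCl] = 10^(pH − pKa) = 10^(7.72 − 7.45) = 10^0.27 = 1.862.
(b) Fraction as HOCl = 1 / (1 + 1.862) = 0.3494.

(a) 20.6 ppm; (b) 34.9%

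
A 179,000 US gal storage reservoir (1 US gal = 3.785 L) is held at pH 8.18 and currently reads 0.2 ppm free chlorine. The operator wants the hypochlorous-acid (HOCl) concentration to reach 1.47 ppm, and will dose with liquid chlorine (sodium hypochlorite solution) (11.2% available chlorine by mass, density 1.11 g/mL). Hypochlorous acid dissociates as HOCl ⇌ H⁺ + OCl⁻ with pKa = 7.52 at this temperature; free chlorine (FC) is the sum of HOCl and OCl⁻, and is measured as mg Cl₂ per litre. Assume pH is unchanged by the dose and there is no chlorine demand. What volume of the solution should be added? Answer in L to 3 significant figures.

43.5 L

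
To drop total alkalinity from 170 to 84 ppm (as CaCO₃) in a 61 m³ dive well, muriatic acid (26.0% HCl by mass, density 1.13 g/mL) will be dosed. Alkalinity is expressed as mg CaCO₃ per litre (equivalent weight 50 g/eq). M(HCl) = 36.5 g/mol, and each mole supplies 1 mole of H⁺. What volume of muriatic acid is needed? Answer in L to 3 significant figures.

13.0 L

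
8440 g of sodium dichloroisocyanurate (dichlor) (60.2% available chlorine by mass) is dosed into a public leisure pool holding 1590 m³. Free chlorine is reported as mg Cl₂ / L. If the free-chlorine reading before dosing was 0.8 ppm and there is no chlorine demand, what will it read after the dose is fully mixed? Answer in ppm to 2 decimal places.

Volume: 1590 m³ = 1,590,000 L.
Available chlorine delivered: 8440 g × 0.602 = 5081 g as Cl₂.
Concentration rise: 5081 g / 1,590,000 L = 3.196 mg/L = 3.20 ppm.
Final FC: 0.8 + 3.20 = 4.00 ppm.

4.00 ppm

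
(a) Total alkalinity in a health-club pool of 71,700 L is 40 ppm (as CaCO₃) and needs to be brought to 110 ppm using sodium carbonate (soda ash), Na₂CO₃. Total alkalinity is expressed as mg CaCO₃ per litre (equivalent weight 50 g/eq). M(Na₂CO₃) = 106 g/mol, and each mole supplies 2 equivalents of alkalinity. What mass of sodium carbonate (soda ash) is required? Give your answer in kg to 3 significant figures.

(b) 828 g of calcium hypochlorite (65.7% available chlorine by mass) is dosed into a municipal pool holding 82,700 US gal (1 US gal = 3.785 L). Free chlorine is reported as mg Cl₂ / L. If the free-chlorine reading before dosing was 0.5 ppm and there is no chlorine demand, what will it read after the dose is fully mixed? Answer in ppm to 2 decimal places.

(a) 5.32 kg; (b) 2.24 ppm

(a) Alkalinity to add: (110 − 40) = 70 mg/L as CaCO₃ × 71,700 L = 5019 g as CaCO₃.
(a) Equivalents: 5019 g ÷ 50 g/eq = 100.4 eq.
(a) Each mole of Na₂CO₃ supplies 2 eq, so 100.4 / 2 = 50.19 mol.
(a) Mass: 50.19 mol × 106 g/mol = 5320 g.

(b) Volume: 82,700 US gal × 3.785 L/gal = 313,020 L.
(b) Available chlorine delivered: 828 g × 0.657 = 544 g as Cl₂.
(b) Concentration rise: 544 g / 313,020 L = 1.738 mg/L = 1.74 ppm.
(b) Final FC: 0.5 + 1.74 = 2.24 ppm.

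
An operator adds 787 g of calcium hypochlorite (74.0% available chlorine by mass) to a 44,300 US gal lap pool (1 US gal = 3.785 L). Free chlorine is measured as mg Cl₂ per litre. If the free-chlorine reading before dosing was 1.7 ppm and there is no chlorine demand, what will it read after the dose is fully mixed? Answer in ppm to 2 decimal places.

Volume: 44,300 US gal × 3.785 L/gal = 167,676 L.
Available chlorine delivered: 787 g × 0.74 = 582.4 g as Cl₂.
Concentration rise: 582.4 g / 167,676 L = 3.473 mg/L = 3.47 ppm.
Final FC: 1.7 + 3.47 = 5.17 ppm.

5.17 ppm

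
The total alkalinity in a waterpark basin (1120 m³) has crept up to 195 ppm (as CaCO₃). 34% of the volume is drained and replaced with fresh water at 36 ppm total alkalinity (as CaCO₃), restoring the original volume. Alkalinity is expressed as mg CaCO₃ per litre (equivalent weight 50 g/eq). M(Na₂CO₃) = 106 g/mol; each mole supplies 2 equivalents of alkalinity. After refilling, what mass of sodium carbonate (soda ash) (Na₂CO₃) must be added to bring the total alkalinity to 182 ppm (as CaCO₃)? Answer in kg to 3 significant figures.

Volume: 1120 m³ = 1,120,000 L.
After draining 34% and refilling: 195 × 0.66 + 36 × 0.34 = 140.94 ppm.
Deficit to target: 182 − 140.94 = 41.06 mg/L.
As CaCO₃: 41.06 mg/L × 1,120,000 L = 45,990 g; ÷ 50 g/eq ÷ 2 = 459.9 mol Na₂CO₃.
Mass: 459.9 × 106 = 48,750 g.

48.7 kg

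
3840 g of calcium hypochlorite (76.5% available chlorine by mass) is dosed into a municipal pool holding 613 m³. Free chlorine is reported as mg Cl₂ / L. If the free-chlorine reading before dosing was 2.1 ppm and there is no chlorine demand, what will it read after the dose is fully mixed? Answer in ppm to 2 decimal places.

Volume: 613 m³ = 613,000 L.
Available chlorine delivered: 3840 g × 0.765 = 2938 g as Cl₂.
Concentration rise: 2938 g / 613,000 L = 4.792 mg/L = 4.79 ppm.
Final FC: 2.1 + 4.79 = 6.89 ppm.

6.89 ppm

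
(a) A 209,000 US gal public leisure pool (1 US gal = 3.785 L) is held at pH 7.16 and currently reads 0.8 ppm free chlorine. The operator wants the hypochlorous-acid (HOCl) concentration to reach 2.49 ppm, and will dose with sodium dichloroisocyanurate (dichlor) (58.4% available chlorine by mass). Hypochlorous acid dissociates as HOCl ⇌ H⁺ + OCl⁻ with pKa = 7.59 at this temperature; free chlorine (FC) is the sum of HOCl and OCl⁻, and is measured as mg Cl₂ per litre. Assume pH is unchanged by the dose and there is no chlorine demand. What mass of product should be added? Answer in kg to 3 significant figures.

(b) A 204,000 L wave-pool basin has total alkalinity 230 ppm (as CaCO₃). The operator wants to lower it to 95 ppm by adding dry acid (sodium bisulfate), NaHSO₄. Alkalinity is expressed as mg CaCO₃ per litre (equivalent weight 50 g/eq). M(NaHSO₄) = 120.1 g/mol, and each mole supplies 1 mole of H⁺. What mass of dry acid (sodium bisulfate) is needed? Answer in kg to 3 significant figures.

(a) Volume: 209,000 US gal × 3.785 L/gal = 791,065 L.
(a) [OCl⁻]/[HOCl] = 10^(pH − pKa) = 10^(7.16 − 7.59) = 0.3715; fraction as HOCl = 1/(1 + 0.3715) = 0.7291.
(a) Free chlorine required for 2.49 ppm HOCl: 2.49 / 0.7291 = 3.415 ppm.
(a) FC to add: 3.415 − 0.8 = 2.615 mg/L as Cl₂.
(a) Cl₂ equivalent: 2.615 mg/L × 791,065 L = 2069 g.
(a) Product at 58.4% available Cl: 2069 / 0.584 = 3542 g.

(b) Alkalinity to neutralize: (230 − 95) = 135 mg/L as CaCO₃ × 204,000 L = 27,540 g as CaCO₃.
(b) Equivalents of H⁺ required: 27,540 ÷ 50 g/eq = 550.8 eq = 550.8 mol NaHSO₄.
(b) Mass of NaHSO₄: 550.8 × 120.1 = 66,150 g.

(a) 3.54 kg; (b) 66.2 kg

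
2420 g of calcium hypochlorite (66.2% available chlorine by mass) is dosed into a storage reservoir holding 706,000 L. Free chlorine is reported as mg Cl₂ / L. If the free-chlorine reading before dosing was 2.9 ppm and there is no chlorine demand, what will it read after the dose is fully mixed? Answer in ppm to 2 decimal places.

Available chlorine delivered: 2420 g × 0.662 = 1602 g as Cl₂.
Concentration rise: 1602 g / 706,000 L = 2.269 mg/L = 2.27 ppm.
Final FC: 2.9 + 2.27 = 5.17 ppm.

5.17 ppm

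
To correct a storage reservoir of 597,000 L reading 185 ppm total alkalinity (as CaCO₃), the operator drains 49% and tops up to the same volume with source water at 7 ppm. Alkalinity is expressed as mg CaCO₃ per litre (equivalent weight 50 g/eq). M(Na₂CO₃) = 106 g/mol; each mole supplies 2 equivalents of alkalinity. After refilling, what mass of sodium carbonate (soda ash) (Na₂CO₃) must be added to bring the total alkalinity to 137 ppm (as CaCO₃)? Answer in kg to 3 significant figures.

24.8 kg

After draining 49% and refilling: 185 × 0.51 + 7 × 0.49 = 97.78 ppm.
Deficit to target: 137 − 97.78 = 39.22 mg/L.
As CaCO₃: 39.22 mg/L × 597,000 L = 23,410 g; ÷ 50 g/eq ÷ 2 = 234.1 mol Na₂CO₃.
Mass: 234.1 × 106 = 24,820 g.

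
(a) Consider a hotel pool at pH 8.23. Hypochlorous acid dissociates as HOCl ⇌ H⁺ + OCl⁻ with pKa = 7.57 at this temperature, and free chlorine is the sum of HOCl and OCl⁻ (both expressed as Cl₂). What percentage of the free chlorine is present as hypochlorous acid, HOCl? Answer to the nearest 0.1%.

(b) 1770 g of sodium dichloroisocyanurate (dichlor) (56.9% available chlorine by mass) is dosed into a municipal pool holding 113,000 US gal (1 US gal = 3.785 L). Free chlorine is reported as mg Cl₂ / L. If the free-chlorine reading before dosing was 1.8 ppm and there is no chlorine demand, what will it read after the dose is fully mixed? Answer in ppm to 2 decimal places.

(a) [OCl⁻]/[HOCl] = 10^(pH − pKa) = 10^(8.23 − 7.57) = 10^0.66 = 4.571.
(a) Fraction as HOCl = 1 / (1 + 4.571) = 0.1795.

(b) Volume: 113,000 US gal × 3.785 L/gal = 427,705 L.
(b) Available chlorine delivered: 1770 g × 0.569 = 1007 g as Cl₂.
(b) Concentration rise: 1007 g / 427,705 L = 2.355 mg/L = 2.35 ppm.
(b) Final FC: 1.8 + 2.35 = 4.15 ppm.

(a) 18.0%; (b) 4.15 ppm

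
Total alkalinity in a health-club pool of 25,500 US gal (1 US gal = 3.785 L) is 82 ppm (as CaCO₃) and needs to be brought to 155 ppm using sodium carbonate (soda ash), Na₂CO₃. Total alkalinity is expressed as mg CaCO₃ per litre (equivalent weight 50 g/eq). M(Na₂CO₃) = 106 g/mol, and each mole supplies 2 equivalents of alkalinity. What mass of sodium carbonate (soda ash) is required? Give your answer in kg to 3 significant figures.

Volume: 25,500 US gal × 3.785 L/gal = 96,518 L.
Alkalinity to add: (155 − 82) = 73 mg/L as CaCO₃ × 96,518 L = 7046 g as CaCO₃.
Equivalents: 7046 g ÷ 50 g/eq = 140.9 eq.
Each mole of Na₂CO₃ supplies 2 eq, so 140.9 / 2 = 70.46 mol.
Mass: 70.46 mol × 106 g/mol = 7469 g.

7.47 kg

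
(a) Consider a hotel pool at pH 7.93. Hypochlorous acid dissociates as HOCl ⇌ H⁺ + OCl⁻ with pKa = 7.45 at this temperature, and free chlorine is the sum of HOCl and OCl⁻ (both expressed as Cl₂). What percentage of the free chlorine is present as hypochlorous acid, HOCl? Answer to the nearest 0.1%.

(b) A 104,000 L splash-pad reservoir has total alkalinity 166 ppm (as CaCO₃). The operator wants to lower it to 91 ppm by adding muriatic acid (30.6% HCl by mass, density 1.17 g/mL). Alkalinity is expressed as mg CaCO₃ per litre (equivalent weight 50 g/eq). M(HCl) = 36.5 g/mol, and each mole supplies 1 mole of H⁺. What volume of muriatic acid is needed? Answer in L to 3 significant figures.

(a) [OCl⁻]/[HOCl] = 10^(pH − pKa) = 10^(7.93 − 7.45) = 10^0.48 = 3.02.
(a) Fraction as HOCl = 1 / (1 + 3.02) = 0.2488.

(b) Alkalinity to neutralize: (166 − 91) = 75 mg/L as CaCO₃ × 104,000 L = 7800 g as CaCO₃.
(b) Equivalents of H⁺ required: 7800 ÷ 50 g/eq = 156 eq = 156 mol HCl.
(b) Mass of HCl: 156 × 36.5 = 5694 g.
(b) Mass of 30.6% solution: 5694 / 0.306 = 18,610 g.
(b) Volume: 18,610 g ÷ 1.17 g/mL = 15,900 mL.

(a) 24.9%; (b) 15.9 L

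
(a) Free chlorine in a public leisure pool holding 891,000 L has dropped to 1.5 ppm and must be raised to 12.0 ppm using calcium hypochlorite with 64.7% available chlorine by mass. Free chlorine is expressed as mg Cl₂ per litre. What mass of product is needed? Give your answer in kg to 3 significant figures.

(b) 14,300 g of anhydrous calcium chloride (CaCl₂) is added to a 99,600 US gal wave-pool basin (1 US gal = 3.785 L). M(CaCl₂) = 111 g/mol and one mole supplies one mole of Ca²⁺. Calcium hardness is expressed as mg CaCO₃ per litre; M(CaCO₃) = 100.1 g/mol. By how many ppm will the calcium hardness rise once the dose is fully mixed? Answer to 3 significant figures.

(a) Chlorine deficit: 12.0 − 1.5 = 10.5 ppm = 10.5 mg/L as Cl₂.
(a) Cl₂ equivalent needed: 10.5 mg/L × 891,000 L = 9,356,000 mg = 9356 g.
(a) Product at 64.7% available chlorine: 9356 / 0.647 = 14,460 g.

(b) Volume: 99,600 US gal × 3.785 L/gal = 376,986 L.
(b) Moles of Ca²⁺: 14,300 g ÷ 111 g/mol = 128.8 mol.
(b) As CaCO₃: 128.8 mol × 100.1 g/mol = 12,900 g.
(b) Rise: 12,900 g / 376,986 L × 1000 = 34.21 mg/L.

(a) 14.5 kg; (b) 34.2 ppm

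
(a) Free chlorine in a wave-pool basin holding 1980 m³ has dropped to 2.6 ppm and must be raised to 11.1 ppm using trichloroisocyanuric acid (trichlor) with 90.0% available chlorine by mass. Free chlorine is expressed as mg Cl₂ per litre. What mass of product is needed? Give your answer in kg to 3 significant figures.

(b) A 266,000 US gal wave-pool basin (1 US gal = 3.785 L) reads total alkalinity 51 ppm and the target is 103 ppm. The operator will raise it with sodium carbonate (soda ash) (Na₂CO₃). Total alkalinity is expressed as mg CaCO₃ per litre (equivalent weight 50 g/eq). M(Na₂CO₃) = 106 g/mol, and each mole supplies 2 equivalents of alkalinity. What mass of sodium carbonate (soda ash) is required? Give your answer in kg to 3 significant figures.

(a) Volume: 1980 m³ = 1,980,000 L.
(a) Chlorine deficit: 11.1 − 2.6 = 8.5 ppm = 8.5 mg/L as Cl₂.
(a) Cl₂ equivalent needed: 8.5 mg/L × 1,980,000 L = 16,830,000 mg = 16,830 g.
(a) Product at 90.0% available chlorine: 16,830 / 0.9 = 18,700 g.

(b) Volume: 266,000 US gal × 3.785 L/gal = 1,006,810 L.
(b) Alkalinity to add: (103 − 51) = 52 mg/L as CaCO₃ × 1,006,810 L = 52,350 g as CaCO₃.
(b) Equivalents: 52,350 g ÷ 50 g/eq = 1047 eq.
(b) Each mole of Na₂CO₃ supplies 2 eq, so 1047 / 2 = 523.5 mol.
(b) Mass: 523.5 mol × 106 g/mol = 55,500 g.

(a) 18.7 kg; (b) 55.5 kg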